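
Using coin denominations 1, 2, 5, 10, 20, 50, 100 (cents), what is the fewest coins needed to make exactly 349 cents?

8

Greedy: take as many of the largest coin as possible, then repeat with the remainder.
349 − 3×100→49 − 2×20→9 − 1×5→4 − 2×2→0
Total coins = 3 + 2 + 1 + 2 = 8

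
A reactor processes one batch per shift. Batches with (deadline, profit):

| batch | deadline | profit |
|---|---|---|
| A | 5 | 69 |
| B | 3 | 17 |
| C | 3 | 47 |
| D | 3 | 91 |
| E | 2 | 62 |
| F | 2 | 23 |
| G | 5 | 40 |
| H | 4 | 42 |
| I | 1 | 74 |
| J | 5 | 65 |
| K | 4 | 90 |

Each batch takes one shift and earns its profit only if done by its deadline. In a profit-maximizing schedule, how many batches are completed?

5

Take jobs in profit order; each goes to the latest open slot no later than its deadline.
By profit: D(d3,91), K(d4,90), I(d1,74), A(d5,69), J(d5,65), E(d2,62), C(d3,47), H(d4,42), G(d5,40), F(d2,23), B(d3,17)
D→slot 3; K→slot 4; I→slot 1; A→slot 5; J→slot 2; E skipped; C skipped; H skipped; G skipped; F skipped; B skipped.
5 of 11 scheduled.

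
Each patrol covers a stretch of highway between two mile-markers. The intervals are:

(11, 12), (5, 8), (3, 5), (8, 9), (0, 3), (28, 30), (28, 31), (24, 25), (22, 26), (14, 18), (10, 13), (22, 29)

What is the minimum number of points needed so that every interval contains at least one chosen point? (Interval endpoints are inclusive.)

Sort by right endpoint; whenever an interval is uncovered, place a point at its right end.
By right end: [0,3]  [3,5]  [5,8]  [8,9]  [11,12]  [10,13]  [14,18]  [24,25]  [22,26]  [22,29]  [28,30]  [28,31]
[0,3] uncovered → point at 3; [5,8] uncovered → point at 8; [11,12] uncovered → point at 12; [14,18] uncovered → point at 18; [24,25] uncovered → point at 25; [28,30] uncovered → point at 30.
Points: 3, 8, 12, 18, 25, 30 (6 total).

6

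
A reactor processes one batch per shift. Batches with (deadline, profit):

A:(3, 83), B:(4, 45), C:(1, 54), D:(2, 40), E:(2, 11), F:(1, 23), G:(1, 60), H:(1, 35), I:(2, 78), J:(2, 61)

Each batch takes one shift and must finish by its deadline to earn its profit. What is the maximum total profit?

By profit: A(d3,83), I(d2,78), J(d2,61), G(d1,60), C(d1,54), B(d4,45), D(d2,40), H(d1,35), F(d1,23), E(d2,11)
A→slot 3; I→slot 2; J→slot 1; G skipped; C skipped; B→slot 4; D skipped; H skipped; F skipped; E skipped.
Profit = 61 + 78 + 83 + 45 = 267

267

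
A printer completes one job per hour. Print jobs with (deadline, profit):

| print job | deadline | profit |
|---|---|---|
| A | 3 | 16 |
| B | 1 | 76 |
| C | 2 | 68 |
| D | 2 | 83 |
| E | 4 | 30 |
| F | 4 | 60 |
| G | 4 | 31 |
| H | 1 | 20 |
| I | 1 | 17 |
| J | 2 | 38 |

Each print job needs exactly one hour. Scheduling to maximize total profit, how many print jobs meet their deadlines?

4

Take jobs in profit order; each goes to the latest open slot no later than its deadline.
Profit order: D=83 B=76 C=68 F=60 J=38 G=31 E=30 H=20 I=17 A=16
Assign: D→slot 2, B→slot 1, C skipped, F→slot 4, J skipped, G→slot 3, E skipped, H skipped, I skipped, A skipped.
Slots: [1:B] [2:D] [3:G] [4:F]
4 of 10 scheduled.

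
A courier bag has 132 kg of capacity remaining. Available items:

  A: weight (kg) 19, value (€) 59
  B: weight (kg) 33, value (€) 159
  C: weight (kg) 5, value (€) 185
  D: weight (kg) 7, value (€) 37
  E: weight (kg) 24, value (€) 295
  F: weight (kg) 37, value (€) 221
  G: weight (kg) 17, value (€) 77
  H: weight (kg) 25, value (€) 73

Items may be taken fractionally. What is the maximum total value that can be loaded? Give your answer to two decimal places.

1001.95

Ratios (sorted): C 37.00, E 12.29, F 5.97, D 5.29, B 4.82, G 4.53, A 3.11, H 2.92
take C (5 @ 185); take E (24 @ 295); take F (37 @ 221); take D (7 @ 37); take B (33 @ 159); take G (17 @ 77); take 9/19 of A → 27.95. Capacity used 132/132.
Total value = 1001.95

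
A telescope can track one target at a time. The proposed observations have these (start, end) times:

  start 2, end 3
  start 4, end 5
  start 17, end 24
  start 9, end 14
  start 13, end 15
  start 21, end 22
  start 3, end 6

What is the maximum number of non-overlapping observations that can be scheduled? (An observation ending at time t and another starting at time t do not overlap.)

4

Greedy by earliest finish: after sorting by end time, pick each interval compatible with the last pick.
By end time: (2,3), (4,5), (3,6), (9,14), (13,15), (21,22), (17,24).
Pick (2,3); next start ≥ 3 → (4,5); next start ≥ 5 → (9,14); next start ≥ 14 → (21,22).
Selected 4 observations.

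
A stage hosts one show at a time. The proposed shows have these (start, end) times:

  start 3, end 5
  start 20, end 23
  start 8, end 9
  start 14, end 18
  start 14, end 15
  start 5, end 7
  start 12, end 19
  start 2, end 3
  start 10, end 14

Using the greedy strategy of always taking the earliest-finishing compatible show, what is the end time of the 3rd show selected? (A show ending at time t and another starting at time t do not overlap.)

7

Sort by end time and greedily take each interval whose start is ≥ the last chosen end.
Sorted by end: (2,3)  (3,5)  (5,7)  (8,9)  (10,14)  (14,15)  (14,18)  (12,19)  (20,23)
take (2,3); take (3,5); take (5,7); take (8,9); take (10,14); take (14,15); take (20,23).
Selected: (2,3) (3,5) (5,7) (8,9) (10,14) (14,15) (20,23)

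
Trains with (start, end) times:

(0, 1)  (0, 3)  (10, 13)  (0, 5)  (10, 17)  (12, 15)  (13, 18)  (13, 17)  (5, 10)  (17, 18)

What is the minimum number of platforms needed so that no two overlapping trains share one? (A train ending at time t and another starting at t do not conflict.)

4

Count concurrent intervals with a sweep; the peak is the room count.
Events (time:±→running): 0:+→1 0:+→2 0:+→3 1:-→2 3:-→1 5:-→0 5:+→1 10:-→0 10:+→1 10:+→2 12:+→3 13:-→2 13:+→3 13:+→4 … peak 4.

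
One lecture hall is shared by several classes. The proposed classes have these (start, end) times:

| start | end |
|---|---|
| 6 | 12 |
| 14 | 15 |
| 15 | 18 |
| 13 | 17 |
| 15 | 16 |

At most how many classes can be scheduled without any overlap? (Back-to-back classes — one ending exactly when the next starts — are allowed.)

Sort by end time and greedily take each interval whose start is ≥ the last chosen end.
By end time: (6,12), (14,15), (15,16), (13,17), (15,18).
Pick (6,12); next start ≥ 12 → (14,15); next start ≥ 15 → (15,16).
Selected 3 classes.

3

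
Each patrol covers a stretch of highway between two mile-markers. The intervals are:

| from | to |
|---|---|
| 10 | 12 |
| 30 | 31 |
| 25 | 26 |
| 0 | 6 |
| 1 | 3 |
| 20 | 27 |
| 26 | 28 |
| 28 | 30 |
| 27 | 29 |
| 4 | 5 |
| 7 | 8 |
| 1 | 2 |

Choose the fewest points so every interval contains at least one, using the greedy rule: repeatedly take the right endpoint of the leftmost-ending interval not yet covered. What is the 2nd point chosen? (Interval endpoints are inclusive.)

5

Process intervals by earliest right end; each time one isn't hit yet, stab at its right endpoint.
Sorted: [1,2] [1,3] [4,5] [0,6] [7,8] [10,12] [25,26] [20,27] [26,28] [27,29] [28,30] [30,31]
{[1,2],[1,3]} hit by 2; {[4,5],[0,6]} hit by 5; {[7,8]} hit by 8; {[10,12]} hit by 12; {[25,26],[20,27],[26,28]} hit by 26; {[27,29],[28,30]} hit by 29; {[30,31]} hit by 31.
Points: 2, 5, 8, 12, 26, 29, 31 (7 total).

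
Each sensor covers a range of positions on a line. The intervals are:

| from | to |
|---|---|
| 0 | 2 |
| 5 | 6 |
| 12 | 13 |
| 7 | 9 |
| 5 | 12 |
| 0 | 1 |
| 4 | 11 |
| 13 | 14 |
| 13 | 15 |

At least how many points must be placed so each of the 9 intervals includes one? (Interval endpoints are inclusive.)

Sort by right endpoint; whenever an interval is uncovered, place a point at its right end.
Sorted: [0,1] [0,2] [5,6] [7,9] [4,11] [5,12] [12,13] [13,14] [13,15]
{[0,1],[0,2]} hit by 1; {[5,6]} hit by 6; {[7,9],[4,11],[5,12]} hit by 9; {[12,13],[13,14],[13,15]} hit by 13.
Points: 1, 6, 9, 13 (4 total).

4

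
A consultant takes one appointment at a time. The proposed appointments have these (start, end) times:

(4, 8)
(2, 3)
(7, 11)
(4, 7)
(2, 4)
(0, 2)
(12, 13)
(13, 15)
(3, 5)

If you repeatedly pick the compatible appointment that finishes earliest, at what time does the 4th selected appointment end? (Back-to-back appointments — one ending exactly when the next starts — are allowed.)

Sorted by end: (0,2)  (2,3)  (2,4)  (3,5)  (4,7)  (4,8)  (7,11)  (12,13)  (13,15)
take (0,2); take (2,3); skip (2,4); take (3,5); skip (4,7); take (7,11); take (12,13); take (13,15).
Selected: (0,2) (2,3) (3,5) (7,11) (12,13) (13,15)

11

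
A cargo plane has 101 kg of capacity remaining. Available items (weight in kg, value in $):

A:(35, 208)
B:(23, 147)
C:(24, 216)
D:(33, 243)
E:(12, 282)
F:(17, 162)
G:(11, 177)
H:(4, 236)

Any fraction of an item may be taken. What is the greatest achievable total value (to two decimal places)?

1316.00

Order: H (236/4=59.00) > E (282/12=23.50) > G (177/11=16.09) > F (162/17=9.53) > C (216/24=9.00) > D (243/33=7.36) > B (147/23=6.39) > A (208/35=5.94)
Fill: take H (4 @ 236) → take E (12 @ 282) → take G (11 @ 177) → take F (17 @ 162) → take C (24 @ 216) → take D (33 @ 243); 101/101 used.
Total value = 1316.00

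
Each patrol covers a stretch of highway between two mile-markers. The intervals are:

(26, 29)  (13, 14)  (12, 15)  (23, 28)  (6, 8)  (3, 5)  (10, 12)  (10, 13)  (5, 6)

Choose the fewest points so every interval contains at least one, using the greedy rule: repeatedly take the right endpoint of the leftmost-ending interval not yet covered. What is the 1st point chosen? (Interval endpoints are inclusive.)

5

Process intervals by earliest right end; each time one isn't hit yet, stab at its right endpoint.
Sorted: [3,5] [5,6] [6,8] [10,12] [10,13] [13,14] [12,15] [23,28] [26,29]
{[3,5],[5,6]} hit by 5; {[6,8]} hit by 8; {[10,12],[10,13]} hit by 12; {[13,14],[12,15]} hit by 14; {[23,28],[26,29]} hit by 28.
Points: 5, 8, 12, 14, 28 (5 total).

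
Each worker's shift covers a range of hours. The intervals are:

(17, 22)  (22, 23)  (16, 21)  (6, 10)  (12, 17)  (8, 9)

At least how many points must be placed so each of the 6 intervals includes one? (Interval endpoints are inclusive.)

3

Sort by right endpoint; whenever an interval is uncovered, place a point at its right end.
By right end: [8,9]  [6,10]  [12,17]  [16,21]  [17,22]  [22,23]
[8,9] uncovered → point at 9; [12,17] uncovered → point at 17; [22,23] uncovered → point at 23.
Points: 9, 17, 23 (3 total).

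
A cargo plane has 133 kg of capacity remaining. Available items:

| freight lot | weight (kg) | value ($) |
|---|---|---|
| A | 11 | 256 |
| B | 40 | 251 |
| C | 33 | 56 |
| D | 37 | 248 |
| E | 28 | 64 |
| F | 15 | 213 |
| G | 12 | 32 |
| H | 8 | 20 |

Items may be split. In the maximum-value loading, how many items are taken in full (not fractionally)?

Greedy by value/weight ratio, highest first.
Order: A (256/11=23.27) > F (213/15=14.20) > D (248/37=6.70) > B (251/40=6.28) > G (32/12=2.67) > H (20/8=2.50) > E (64/28=2.29) > C (56/33=1.70)
Fill: take A (11 @ 256) → take F (15 @ 213) → take D (37 @ 248) → take B (40 @ 251) → take G (12 @ 32) → take H (8 @ 20) → take 10/28 of E → 22.86; 133/133 used.
6 item(s) taken whole; one partial (take 10/28 of E).

6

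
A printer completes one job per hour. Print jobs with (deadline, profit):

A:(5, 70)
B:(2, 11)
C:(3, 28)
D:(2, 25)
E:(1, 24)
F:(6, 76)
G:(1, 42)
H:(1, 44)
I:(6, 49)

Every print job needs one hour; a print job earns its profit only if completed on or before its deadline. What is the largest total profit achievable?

292

Sort by profit descending; place each in the latest free slot ≤ its deadline.
Profit order: F=76 A=70 I=49 H=44 G=42 C=28 D=25 E=24 B=11
Assign: F→slot 6, A→slot 5, I→slot 4, H→slot 1, G skipped, C→slot 3, D→slot 2, E skipped, B skipped.
Slots: [1:H] [2:D] [3:C] [4:I] [5:A] [6:F]
Profit = 44 + 25 + 28 + 49 + 70 + 76 = 292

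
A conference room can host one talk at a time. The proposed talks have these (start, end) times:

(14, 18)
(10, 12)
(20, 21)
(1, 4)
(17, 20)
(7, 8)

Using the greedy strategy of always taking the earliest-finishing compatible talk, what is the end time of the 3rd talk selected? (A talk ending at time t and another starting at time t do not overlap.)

Sort by end time and greedily take each interval whose start is ≥ the last chosen end.
By end time: (1,4), (7,8), (10,12), (14,18), (17,20), (20,21).
Pick (1,4); next start ≥ 4 → (7,8); next start ≥ 8 → (10,12); next start ≥ 12 → (14,18); next start ≥ 18 → (20,21).
Selected: (1,4) (7,8) (10,12) (14,18) (20,21)

12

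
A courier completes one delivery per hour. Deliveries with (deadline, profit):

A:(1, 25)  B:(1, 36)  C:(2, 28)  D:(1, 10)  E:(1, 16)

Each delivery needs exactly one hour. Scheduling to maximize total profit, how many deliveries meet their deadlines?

Sort by profit descending; place each in the latest free slot ≤ its deadline.
By profit: B(d1,36), C(d2,28), A(d1,25), E(d1,16), D(d1,10)
B→slot 1; C→slot 2; A skipped; E skipped; D skipped.
2 of 5 scheduled.

2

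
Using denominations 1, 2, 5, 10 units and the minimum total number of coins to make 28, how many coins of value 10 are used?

28 = 2×10 + 1×5 + 1×2 + 1×1
Count of 10: 2

2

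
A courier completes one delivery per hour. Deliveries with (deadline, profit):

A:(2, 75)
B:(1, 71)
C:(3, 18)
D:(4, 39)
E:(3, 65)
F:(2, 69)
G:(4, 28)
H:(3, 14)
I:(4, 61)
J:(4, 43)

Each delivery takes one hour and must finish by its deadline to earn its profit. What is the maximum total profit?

Take jobs in profit order; each goes to the latest open slot no later than its deadline.
Profit order: A=75 B=71 F=69 E=65 I=61 J=43 D=39 G=28 C=18 H=14
Assign: A→slot 2, B→slot 1, F skipped, E→slot 3, I→slot 4, J skipped, D skipped, G skipped, C skipped, H skipped.
Slots: [1:B] [2:A] [3:E] [4:I]
Profit = 71 + 75 + 65 + 61 = 272

272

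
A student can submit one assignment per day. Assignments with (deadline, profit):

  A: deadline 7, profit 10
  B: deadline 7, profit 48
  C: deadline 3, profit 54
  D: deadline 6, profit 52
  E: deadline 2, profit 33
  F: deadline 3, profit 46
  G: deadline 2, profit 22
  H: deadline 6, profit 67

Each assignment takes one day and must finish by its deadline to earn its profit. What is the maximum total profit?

310

Profit order: H=67 C=54 D=52 B=48 F=46 E=33 G=22 A=10
Assign: H→slot 6, C→slot 3, D→slot 5, B→slot 7, F→slot 2, E→slot 1, G skipped, A→slot 4.
Slots: [1:E] [2:F] [3:C] [4:A] [5:D] [6:H] [7:B]
Profit = 33 + 46 + 54 + 10 + 52 + 67 + 48 = 310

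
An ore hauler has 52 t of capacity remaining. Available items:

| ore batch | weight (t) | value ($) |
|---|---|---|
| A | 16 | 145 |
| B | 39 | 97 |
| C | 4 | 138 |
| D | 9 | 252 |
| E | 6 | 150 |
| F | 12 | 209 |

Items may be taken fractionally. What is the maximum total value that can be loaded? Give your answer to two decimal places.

906.44

Sort by value per unit weight and fill in that order.
Order: C (138/4=34.50) > D (252/9=28.00) > E (150/6=25.00) > F (209/12=17.42) > A (145/16=9.06) > B (97/39=2.49)
Fill: take C (4 @ 138) → take D (9 @ 252) → take E (6 @ 150) → take F (12 @ 209) → take A (16 @ 145) → take 5/39 of B → 12.44; 52/52 used.
Total value = 906.44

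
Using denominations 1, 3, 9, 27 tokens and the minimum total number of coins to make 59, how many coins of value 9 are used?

Greedy: take as many of the largest coin as possible, then repeat with the remainder.
59 = 2×27 + 1×3 + 2×1
Count of 9: 0

0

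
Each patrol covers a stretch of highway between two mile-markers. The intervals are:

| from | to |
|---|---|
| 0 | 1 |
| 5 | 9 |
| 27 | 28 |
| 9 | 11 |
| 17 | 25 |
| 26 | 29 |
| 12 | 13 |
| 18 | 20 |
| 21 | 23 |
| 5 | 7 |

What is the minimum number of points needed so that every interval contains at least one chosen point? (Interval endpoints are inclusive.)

Sorted: [0,1] [5,7] [5,9] [9,11] [12,13] [18,20] [21,23] [17,25] [27,28] [26,29]
{[0,1]} hit by 1; {[5,7],[5,9]} hit by 7; {[9,11]} hit by 11; {[12,13]} hit by 13; {[18,20]} hit by 20; {[21,23],[17,25]} hit by 23; {[27,28],[26,29]} hit by 28.
Points: 1, 7, 11, 13, 20, 23, 28 (7 total).

7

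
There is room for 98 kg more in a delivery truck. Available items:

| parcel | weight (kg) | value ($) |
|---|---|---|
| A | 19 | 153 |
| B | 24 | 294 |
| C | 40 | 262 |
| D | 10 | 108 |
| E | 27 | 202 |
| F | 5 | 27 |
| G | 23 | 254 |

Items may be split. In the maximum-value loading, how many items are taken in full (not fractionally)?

Sort by value per unit weight and fill in that order.
Order: B (294/24=12.25) > G (254/23=11.04) > D (108/10=10.80) > A (153/19=8.05) > E (202/27=7.48) > C (262/40=6.55) > F (27/5=5.40)
Fill: take B (24 @ 294) → take G (23 @ 254) → take D (10 @ 108) → take A (19 @ 153) → take 22/27 of E → 164.59; 98/98 used.
4 item(s) taken whole; one partial (take 22/27 of E).

4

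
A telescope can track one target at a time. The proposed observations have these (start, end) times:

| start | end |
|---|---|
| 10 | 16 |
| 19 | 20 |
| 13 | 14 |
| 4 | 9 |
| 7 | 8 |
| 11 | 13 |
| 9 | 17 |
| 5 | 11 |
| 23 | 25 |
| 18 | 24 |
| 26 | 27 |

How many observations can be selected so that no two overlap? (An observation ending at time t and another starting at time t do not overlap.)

6

By end time: (7,8), (4,9), (5,11), (11,13), (13,14), (10,16), (9,17), (19,20), (18,24), (23,25), (26,27).
Pick (7,8); next start ≥ 8 → (11,13); next start ≥ 13 → (13,14); next start ≥ 14 → (19,20); next start ≥ 20 → (23,25); next start ≥ 25 → (26,27).
Selected 6 observations.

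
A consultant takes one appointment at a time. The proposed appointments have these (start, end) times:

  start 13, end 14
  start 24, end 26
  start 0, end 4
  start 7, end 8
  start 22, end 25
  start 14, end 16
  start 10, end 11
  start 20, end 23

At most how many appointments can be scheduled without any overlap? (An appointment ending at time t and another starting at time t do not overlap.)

Sorted by end: (0,4)  (7,8)  (10,11)  (13,14)  (14,16)  (20,23)  (22,25)  (24,26)
take (0,4); take (7,8); take (10,11); take (13,14); take (14,16); take (20,23); take (24,26).
Selected 7 appointments.

7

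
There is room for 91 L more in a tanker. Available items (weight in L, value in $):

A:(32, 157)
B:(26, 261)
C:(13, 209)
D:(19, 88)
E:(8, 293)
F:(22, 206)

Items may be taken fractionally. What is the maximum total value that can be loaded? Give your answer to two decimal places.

1076.94

Sort by value per unit weight and fill in that order.
Ratios (sorted): E 36.62, C 16.08, B 10.04, F 9.36, A 4.91, D 4.63
take E (8 @ 293); take C (13 @ 209); take B (26 @ 261); take F (22 @ 206); take 22/32 of A → 107.94. Capacity used 91/91.
Total value = 1076.94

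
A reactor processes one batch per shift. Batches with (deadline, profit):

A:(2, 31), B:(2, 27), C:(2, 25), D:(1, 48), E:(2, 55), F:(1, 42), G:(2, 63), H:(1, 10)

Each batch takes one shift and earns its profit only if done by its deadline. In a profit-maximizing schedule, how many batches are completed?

2

Take jobs in profit order; each goes to the latest open slot no later than its deadline.
By profit: G(d2,63), E(d2,55), D(d1,48), F(d1,42), A(d2,31), B(d2,27), C(d2,25), H(d1,10)
G→slot 2; E→slot 1; D skipped; F skipped; A skipped; B skipped; C skipped; H skipped.
2 of 8 scheduled.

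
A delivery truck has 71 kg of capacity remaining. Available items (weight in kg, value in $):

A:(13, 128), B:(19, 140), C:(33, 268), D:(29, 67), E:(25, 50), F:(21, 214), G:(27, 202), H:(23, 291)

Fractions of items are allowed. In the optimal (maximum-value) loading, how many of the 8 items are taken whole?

Greedy by value/weight ratio, highest first.
Ratios (sorted): H 12.65, F 10.19, A 9.85, C 8.12, G 7.48, B 7.37, D 2.31, E 2.00
take H (23 @ 291); take F (21 @ 214); take A (13 @ 128); take 14/33 of C → 113.70. Capacity used 71/71.
3 item(s) taken whole; one partial (take 14/33 of C).

3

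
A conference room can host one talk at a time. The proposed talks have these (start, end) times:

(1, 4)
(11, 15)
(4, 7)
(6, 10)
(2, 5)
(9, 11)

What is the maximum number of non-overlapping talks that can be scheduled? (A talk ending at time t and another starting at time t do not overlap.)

Order by finish time; keep every interval that doesn't clash with the previous kept one.
Sorted by end: (1,4)  (2,5)  (4,7)  (6,10)  (9,11)  (11,15)
take (1,4); skip (2,5); take (4,7); take (9,11); take (11,15).
Selected 4 talks.

4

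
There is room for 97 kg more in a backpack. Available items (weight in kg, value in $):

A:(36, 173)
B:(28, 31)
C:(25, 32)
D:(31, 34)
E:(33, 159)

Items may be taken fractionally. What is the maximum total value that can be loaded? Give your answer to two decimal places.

Order: E (159/33=4.82) > A (173/36=4.81) > C (32/25=1.28) > B (31/28=1.11) > D (34/31=1.10)
Fill: take E (33 @ 159) → take A (36 @ 173) → take C (25 @ 32) → take 3/28 of B → 3.32; 97/97 used.
Total value = 367.32

367.32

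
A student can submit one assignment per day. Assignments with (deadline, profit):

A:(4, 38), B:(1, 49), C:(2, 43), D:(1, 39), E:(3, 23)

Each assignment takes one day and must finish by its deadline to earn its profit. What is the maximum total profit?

Sort by profit descending; place each in the latest free slot ≤ its deadline.
By profit: B(d1,49), C(d2,43), D(d1,39), A(d4,38), E(d3,23)
B→slot 1; C→slot 2; D skipped; A→slot 4; E→slot 3.
Profit = 49 + 43 + 23 + 38 = 153

153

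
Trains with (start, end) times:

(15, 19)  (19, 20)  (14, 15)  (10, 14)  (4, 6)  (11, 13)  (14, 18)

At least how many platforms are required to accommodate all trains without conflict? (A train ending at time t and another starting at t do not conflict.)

The answer is the maximum number of intervals overlapping at any instant.
Events (time:±→running): 4:+→1 6:-→0 10:+→1 11:+→2 … peak 2.

2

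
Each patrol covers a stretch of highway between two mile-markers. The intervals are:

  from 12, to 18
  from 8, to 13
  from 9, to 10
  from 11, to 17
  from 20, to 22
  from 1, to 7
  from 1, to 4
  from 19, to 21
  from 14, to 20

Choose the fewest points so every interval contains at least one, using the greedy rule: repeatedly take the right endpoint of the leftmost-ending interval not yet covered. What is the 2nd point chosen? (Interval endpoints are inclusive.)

By right end: [1,4]  [1,7]  [9,10]  [8,13]  [11,17]  [12,18]  [14,20]  [19,21]  [20,22]
[1,4] uncovered → point at 4; [9,10] uncovered → point at 10; [11,17] uncovered → point at 17; [19,21] uncovered → point at 21.
Points: 4, 10, 17, 21 (4 total).

10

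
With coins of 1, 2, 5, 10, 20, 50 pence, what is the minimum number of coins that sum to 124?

5

Greedy: take as many of the largest coin as possible, then repeat with the remainder.
124 = 2×50 + 1×20 + 2×2
Total coins = 2 + 1 + 2 = 5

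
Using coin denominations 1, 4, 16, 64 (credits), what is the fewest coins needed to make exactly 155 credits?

155 = 2×64 + 1×16 + 2×4 + 3×1
Total coins = 2 + 1 + 2 + 3 = 8

8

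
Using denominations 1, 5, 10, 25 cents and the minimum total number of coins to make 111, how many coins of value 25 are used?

4

Use the largest denomination that fits, subtract, and repeat.
111 − 4×25→11 − 1×10→1 − 1×1→0
Count of 25: 4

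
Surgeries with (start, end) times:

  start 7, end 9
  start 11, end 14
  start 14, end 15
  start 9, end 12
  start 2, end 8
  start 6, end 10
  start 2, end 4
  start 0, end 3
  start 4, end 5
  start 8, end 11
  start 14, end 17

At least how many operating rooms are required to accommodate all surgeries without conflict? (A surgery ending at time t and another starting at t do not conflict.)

3

Count concurrent intervals with a sweep; the peak is the room count.
Events (time:±→running): 0:+→1 2:+→2 2:+→3 … peak 3.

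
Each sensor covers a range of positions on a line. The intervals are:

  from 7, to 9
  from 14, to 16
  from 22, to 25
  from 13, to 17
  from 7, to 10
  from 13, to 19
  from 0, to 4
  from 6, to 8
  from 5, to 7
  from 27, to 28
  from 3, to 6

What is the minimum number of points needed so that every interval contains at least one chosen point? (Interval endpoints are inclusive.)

Sorted: [0,4] [3,6] [5,7] [6,8] [7,9] [7,10] [14,16] [13,17] [13,19] [22,25] [27,28]
{[0,4],[3,6]} hit by 4; {[5,7],[6,8],[7,9],[7,10]} hit by 7; {[14,16],[13,17],[13,19]} hit by 16; {[22,25]} hit by 25; {[27,28]} hit by 28.
Points: 4, 7, 16, 25, 28 (5 total).

5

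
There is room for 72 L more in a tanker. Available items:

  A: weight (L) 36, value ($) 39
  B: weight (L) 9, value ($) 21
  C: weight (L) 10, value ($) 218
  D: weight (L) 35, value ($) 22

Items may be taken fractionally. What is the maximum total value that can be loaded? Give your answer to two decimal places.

288.69

Greedy by value/weight ratio, highest first.
Order: C (218/10=21.80) > B (21/9=2.33) > A (39/36=1.08) > D (22/35=0.63)
Fill: take C (10 @ 218) → take B (9 @ 21) → take A (36 @ 39) → take 17/35 of D → 10.69; 72/72 used.
Total value = 288.69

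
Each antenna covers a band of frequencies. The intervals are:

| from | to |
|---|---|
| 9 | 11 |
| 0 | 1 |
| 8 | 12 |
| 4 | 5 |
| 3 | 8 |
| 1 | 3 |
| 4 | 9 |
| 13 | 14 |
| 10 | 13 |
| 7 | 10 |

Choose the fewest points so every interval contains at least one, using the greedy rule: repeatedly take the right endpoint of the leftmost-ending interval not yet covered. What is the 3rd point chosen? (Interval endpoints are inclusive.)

10

Process intervals by earliest right end; each time one isn't hit yet, stab at its right endpoint.
By right end: [0,1]  [1,3]  [4,5]  [3,8]  [4,9]  [7,10]  [9,11]  [8,12]  [10,13]  [13,14]
[0,1] uncovered → point at 1; [4,5] uncovered → point at 5; [7,10] uncovered → point at 10; [13,14] uncovered → point at 14.
Points: 1, 5, 10, 14 (4 total).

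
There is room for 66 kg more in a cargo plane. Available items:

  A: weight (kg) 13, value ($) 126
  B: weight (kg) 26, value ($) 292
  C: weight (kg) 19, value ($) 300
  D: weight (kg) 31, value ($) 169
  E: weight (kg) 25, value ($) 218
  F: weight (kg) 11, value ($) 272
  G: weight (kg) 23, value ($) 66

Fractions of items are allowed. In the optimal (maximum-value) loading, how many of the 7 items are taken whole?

3

Order: F (272/11=24.73) > C (300/19=15.79) > B (292/26=11.23) > A (126/13=9.69) > E (218/25=8.72) > D (169/31=5.45) > G (66/23=2.87)
Fill: take F (11 @ 272) → take C (19 @ 300) → take B (26 @ 292) → take 10/13 of A → 96.92; 66/66 used.
3 item(s) taken whole; one partial (take 10/13 of A).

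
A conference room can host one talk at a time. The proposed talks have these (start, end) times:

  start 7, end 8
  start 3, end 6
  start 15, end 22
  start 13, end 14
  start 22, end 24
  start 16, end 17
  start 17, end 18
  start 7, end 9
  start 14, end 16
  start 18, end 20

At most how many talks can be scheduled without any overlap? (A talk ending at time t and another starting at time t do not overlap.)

8

By end time: (3,6), (7,8), (7,9), (13,14), (14,16), (16,17), (17,18), (18,20), (15,22), (22,24).
Pick (3,6); next start ≥ 6 → (7,8); next start ≥ 8 → (13,14); next start ≥ 14 → (14,16); next start ≥ 16 → (16,17); next start ≥ 17 → (17,18); next start ≥ 18 → (18,20); next start ≥ 20 → (22,24).
Selected 8 talks.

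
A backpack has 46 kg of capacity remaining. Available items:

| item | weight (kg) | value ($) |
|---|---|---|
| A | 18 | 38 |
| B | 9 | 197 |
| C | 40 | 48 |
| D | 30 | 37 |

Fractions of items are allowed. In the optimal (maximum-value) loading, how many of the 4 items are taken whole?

Order: B (197/9=21.89) > A (38/18=2.11) > D (37/30=1.23) > C (48/40=1.20)
Fill: take B (9 @ 197) → take A (18 @ 38) → take 19/30 of D → 23.43; 46/46 used.
2 item(s) taken whole; one partial (take 19/30 of D).

2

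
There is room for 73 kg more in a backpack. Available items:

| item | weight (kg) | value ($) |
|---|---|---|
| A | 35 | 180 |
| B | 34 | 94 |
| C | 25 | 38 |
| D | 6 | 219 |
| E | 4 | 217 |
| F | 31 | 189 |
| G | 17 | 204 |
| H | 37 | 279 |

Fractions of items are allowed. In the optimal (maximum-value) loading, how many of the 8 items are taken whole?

4

Order: E (217/4=54.25) > D (219/6=36.50) > G (204/17=12.00) > H (279/37=7.54) > F (189/31=6.10) > A (180/35=5.14) > B (94/34=2.76) > C (38/25=1.52)
Fill: take E (4 @ 217) → take D (6 @ 219) → take G (17 @ 204) → take H (37 @ 279) → take 9/31 of F → 54.87; 73/73 used.
4 item(s) taken whole; one partial (take 9/31 of F).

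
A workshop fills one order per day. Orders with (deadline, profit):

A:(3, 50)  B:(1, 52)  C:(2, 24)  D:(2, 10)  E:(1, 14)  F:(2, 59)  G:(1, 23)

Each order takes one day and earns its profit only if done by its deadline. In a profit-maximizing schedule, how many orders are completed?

Profit order: F=59 B=52 A=50 C=24 G=23 E=14 D=10
Assign: F→slot 2, B→slot 1, A→slot 3, C skipped, G skipped, E skipped, D skipped.
Slots: [1:B] [2:F] [3:A]
3 of 7 scheduled.

3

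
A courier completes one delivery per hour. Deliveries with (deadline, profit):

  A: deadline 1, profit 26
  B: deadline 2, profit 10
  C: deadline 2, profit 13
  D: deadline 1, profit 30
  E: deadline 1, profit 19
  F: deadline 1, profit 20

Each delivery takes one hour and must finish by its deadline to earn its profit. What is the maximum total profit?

43

Profit order: D=30 A=26 F=20 E=19 C=13 B=10
Assign: D→slot 1, A skipped, F skipped, E skipped, C→slot 2, B skipped.
Slots: [1:D] [2:C]
Profit = 30 + 13 = 43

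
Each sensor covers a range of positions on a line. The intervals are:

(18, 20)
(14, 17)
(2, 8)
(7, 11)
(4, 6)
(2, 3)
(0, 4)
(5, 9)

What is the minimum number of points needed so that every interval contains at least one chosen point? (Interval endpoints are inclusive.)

Sort by right endpoint; whenever an interval is uncovered, place a point at its right end.
By right end: [2,3]  [0,4]  [4,6]  [2,8]  [5,9]  [7,11]  [14,17]  [18,20]
[2,3] uncovered → point at 3; [4,6] uncovered → point at 6; [7,11] uncovered → point at 11; [14,17] uncovered → point at 17; [18,20] uncovered → point at 20.
Points: 3, 6, 11, 17, 20 (5 total).

5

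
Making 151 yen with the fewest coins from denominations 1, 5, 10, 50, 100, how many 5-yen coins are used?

0

151 − 1×100→51 − 1×50→1 − 1×1→0
Count of 5: 0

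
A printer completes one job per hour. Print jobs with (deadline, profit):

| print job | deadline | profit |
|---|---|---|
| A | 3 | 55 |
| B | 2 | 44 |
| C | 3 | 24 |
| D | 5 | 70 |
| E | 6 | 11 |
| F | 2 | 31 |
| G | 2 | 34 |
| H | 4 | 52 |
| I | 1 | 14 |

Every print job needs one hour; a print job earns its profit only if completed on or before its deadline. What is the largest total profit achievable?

266

By profit: D(d5,70), A(d3,55), H(d4,52), B(d2,44), G(d2,34), F(d2,31), C(d3,24), I(d1,14), E(d6,11)
D→slot 5; A→slot 3; H→slot 4; B→slot 2; G→slot 1; F skipped; C skipped; I skipped; E→slot 6.
Profit = 34 + 44 + 55 + 52 + 70 + 11 = 266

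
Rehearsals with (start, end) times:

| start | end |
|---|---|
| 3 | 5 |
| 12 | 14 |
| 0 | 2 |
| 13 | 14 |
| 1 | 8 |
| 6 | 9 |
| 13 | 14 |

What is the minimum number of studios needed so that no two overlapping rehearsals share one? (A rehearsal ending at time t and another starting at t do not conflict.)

Count concurrent intervals with a sweep; the peak is the room count.
starts: [0, 1, 3, 6, 12, 13, 13]
ends:   [2, 5, 8, 9, 14, 14, 14]
s0→1 s1→2 e2→1 s3→2 e5→1 s6→2 e8→1 e9→0 s12→1 s13→2 s13→3  — peak 3.

3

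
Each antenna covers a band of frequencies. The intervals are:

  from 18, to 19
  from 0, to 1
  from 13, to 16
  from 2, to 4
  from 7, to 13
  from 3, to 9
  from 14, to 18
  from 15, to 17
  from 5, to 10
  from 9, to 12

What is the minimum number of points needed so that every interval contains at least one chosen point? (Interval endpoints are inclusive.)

5

Process intervals by earliest right end; each time one isn't hit yet, stab at its right endpoint.
By right end: [0,1]  [2,4]  [3,9]  [5,10]  [9,12]  [7,13]  [13,16]  [15,17]  [14,18]  [18,19]
[0,1] uncovered → point at 1; [2,4] uncovered → point at 4; [5,10] uncovered → point at 10; [13,16] uncovered → point at 16; [18,19] uncovered → point at 19.
Points: 1, 4, 10, 16, 19 (5 total).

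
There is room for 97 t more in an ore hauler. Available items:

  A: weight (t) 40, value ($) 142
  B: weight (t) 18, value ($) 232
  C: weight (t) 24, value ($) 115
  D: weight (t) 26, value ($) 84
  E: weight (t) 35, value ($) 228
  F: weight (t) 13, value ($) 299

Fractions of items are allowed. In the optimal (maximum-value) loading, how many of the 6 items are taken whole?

4

Ratios (sorted): F 23.00, B 12.89, E 6.51, C 4.79, A 3.55, D 3.23
take F (13 @ 299); take B (18 @ 232); take E (35 @ 228); take C (24 @ 115); take 7/40 of A → 24.85. Capacity used 97/97.
4 item(s) taken whole; one partial (take 7/40 of A).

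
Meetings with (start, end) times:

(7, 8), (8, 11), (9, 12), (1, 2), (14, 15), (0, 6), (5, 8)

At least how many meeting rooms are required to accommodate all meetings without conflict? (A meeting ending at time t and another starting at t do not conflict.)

2

The answer is the maximum number of intervals overlapping at any instant.
starts: [0, 1, 5, 7, 8, 9, 14]
ends:   [2, 6, 8, 8, 11, 12, 15]
s0→1 s1→2  — peak 2.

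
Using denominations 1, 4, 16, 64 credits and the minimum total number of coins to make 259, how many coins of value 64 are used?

4

Greedy: take as many of the largest coin as possible, then repeat with the remainder.
259 − 4×64→3 − 3×1→0
Count of 64: 4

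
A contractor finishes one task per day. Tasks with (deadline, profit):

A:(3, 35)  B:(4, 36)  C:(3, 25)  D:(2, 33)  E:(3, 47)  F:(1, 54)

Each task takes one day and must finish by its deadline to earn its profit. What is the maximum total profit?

172

Take jobs in profit order; each goes to the latest open slot no later than its deadline.
By profit: F(d1,54), E(d3,47), B(d4,36), A(d3,35), D(d2,33), C(d3,25)
F→slot 1; E→slot 3; B→slot 4; A→slot 2; D skipped; C skipped.
Profit = 54 + 35 + 47 + 36 = 172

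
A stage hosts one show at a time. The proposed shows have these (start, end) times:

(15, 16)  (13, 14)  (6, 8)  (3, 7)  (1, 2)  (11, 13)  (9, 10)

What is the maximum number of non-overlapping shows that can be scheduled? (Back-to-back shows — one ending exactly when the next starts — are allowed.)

Sorted by end: (1,2)  (3,7)  (6,8)  (9,10)  (11,13)  (13,14)  (15,16)
take (1,2); take (3,7); take (9,10); take (11,13); take (13,14); take (15,16).
Selected 6 shows.

6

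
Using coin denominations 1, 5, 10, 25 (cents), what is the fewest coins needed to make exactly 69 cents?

Use the largest denomination that fits, subtract, and repeat.
69 − 2×25→19 − 1×10→9 − 1×5→4 − 4×1→0
Total coins = 2 + 1 + 1 + 4 = 8

8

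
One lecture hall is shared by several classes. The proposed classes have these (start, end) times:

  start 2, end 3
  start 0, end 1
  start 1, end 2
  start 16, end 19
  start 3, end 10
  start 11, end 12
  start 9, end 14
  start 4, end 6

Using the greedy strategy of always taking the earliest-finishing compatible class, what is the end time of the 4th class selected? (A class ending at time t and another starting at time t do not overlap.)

6

Sorted by end: (0,1)  (1,2)  (2,3)  (4,6)  (3,10)  (11,12)  (9,14)  (16,19)
take (0,1); take (1,2); take (2,3); take (4,6); take (11,12); skip (9,14); take (16,19).
Selected: (0,1) (1,2) (2,3) (4,6) (11,12) (16,19)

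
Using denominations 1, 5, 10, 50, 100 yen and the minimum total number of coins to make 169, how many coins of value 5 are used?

1

Greedy: take as many of the largest coin as possible, then repeat with the remainder.
169 = 1×100 + 1×50 + 1×10 + 1×5 + 4×1
Count of 5: 1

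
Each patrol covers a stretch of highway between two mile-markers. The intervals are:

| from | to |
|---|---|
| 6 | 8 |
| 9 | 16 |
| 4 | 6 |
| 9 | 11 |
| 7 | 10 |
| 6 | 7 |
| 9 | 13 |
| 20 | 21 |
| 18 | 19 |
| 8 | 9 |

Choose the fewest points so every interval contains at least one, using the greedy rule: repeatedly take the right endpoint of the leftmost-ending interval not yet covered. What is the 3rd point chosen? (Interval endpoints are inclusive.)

19

Sort by right endpoint; whenever an interval is uncovered, place a point at its right end.
By right end: [4,6]  [6,7]  [6,8]  [8,9]  [7,10]  [9,11]  [9,13]  [9,16]  [18,19]  [20,21]
[4,6] uncovered → point at 6; [8,9] uncovered → point at 9; [18,19] uncovered → point at 19; [20,21] uncovered → point at 21.
Points: 6, 9, 19, 21 (4 total).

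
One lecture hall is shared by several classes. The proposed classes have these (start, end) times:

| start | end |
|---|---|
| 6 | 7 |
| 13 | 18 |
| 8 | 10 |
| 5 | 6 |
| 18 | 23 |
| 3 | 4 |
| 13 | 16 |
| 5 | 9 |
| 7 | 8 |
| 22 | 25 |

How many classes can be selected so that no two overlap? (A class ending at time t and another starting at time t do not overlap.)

7

Sorted by end: (3,4)  (5,6)  (6,7)  (7,8)  (5,9)  (8,10)  (13,16)  (13,18)  (18,23)  (22,25)
take (3,4); take (5,6); take (6,7); take (7,8); take (8,10); take (13,16); take (18,23).
Selected 7 classes.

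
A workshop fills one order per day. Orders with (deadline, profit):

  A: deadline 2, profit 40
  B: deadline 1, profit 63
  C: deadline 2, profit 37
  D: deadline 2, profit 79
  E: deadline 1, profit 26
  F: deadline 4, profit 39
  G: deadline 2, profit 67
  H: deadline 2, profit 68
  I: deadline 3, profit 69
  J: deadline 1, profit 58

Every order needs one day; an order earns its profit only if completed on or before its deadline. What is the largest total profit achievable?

255

Profit order: D=79 I=69 H=68 G=67 B=63 J=58 A=40 F=39 C=37 E=26
Assign: D→slot 2, I→slot 3, H→slot 1, G skipped, B skipped, J skipped, A skipped, F→slot 4, C skipped, E skipped.
Slots: [1:H] [2:D] [3:I] [4:F]
Profit = 68 + 79 + 69 + 39 = 255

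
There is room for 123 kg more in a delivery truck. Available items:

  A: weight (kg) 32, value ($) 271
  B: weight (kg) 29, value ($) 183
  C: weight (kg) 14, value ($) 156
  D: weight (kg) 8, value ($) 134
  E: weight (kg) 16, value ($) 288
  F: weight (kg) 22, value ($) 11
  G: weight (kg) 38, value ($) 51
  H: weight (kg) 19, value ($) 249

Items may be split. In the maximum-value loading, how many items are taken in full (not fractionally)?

Greedy by value/weight ratio, highest first.
Order: E (288/16=18.00) > D (134/8=16.75) > H (249/19=13.11) > C (156/14=11.14) > A (271/32=8.47) > B (183/29=6.31) > G (51/38=1.34) > F (11/22=0.50)
Fill: take E (16 @ 288) → take D (8 @ 134) → take H (19 @ 249) → take C (14 @ 156) → take A (32 @ 271) → take B (29 @ 183) → take 5/38 of G → 6.71; 123/123 used.
6 item(s) taken whole; one partial (take 5/38 of G).

6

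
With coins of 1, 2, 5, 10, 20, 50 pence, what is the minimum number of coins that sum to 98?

98 = 1×50 + 2×20 + 1×5 + 1×2 + 1×1
Total coins = 1 + 2 + 1 + 1 + 1 = 6

6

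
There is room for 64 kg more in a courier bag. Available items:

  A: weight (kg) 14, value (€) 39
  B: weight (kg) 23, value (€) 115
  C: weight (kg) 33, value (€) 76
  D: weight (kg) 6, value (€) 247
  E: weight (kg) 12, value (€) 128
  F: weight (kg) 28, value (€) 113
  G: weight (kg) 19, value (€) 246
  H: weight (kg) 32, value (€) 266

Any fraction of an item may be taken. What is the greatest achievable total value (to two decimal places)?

845.44

Ratios (sorted): D 41.17, G 12.95, E 10.67, H 8.31, B 5.00, F 4.04, A 2.79, C 2.30
take D (6 @ 247); take G (19 @ 246); take E (12 @ 128); take 27/32 of H → 224.44. Capacity used 64/64.
Total value = 845.44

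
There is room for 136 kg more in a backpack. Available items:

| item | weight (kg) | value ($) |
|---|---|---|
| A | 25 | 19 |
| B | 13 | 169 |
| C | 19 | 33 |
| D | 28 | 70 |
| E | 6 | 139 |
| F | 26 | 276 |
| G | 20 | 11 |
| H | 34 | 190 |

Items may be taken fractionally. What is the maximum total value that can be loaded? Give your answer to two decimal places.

884.60

Greedy by value/weight ratio, highest first.
Ratios (sorted): E 23.17, B 13.00, F 10.62, H 5.59, D 2.50, C 1.74, A 0.76, G 0.55
take E (6 @ 139); take B (13 @ 169); take F (26 @ 276); take H (34 @ 190); take D (28 @ 70); take C (19 @ 33); take 10/25 of A → 7.60. Capacity used 136/136.
Total value = 884.60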